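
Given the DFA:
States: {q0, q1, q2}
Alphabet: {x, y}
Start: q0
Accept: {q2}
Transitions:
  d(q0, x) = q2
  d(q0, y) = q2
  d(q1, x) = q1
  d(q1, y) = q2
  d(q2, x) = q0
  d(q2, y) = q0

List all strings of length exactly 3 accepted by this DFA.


All strings of length 3: 8 total
Accepted: 8

"xxx", "xxy", "xyx", "xyy", "yxx", "yxy", "yyx", "yyy"


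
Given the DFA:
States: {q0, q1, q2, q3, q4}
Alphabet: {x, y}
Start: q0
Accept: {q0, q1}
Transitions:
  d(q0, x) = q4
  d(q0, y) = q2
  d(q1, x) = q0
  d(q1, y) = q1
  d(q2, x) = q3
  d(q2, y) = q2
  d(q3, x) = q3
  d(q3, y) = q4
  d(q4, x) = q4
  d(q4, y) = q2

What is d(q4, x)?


Looking up transition d(q4, x)

q4


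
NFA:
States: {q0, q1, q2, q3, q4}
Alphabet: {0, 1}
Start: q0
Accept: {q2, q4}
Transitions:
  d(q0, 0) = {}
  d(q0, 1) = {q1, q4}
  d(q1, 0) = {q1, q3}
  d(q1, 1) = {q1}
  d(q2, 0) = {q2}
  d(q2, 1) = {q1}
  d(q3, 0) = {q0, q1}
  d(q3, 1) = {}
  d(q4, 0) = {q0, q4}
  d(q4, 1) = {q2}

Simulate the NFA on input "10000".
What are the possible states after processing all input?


Start: {q0}
  --1--> {q1, q4}
  --0--> {q0, q1, q3, q4}
  --0--> {q0, q1, q3, q4}
  --0--> {q0, q1, q3, q4}
  --0--> {q0, q1, q3, q4}

{q0, q1, q3, q4}


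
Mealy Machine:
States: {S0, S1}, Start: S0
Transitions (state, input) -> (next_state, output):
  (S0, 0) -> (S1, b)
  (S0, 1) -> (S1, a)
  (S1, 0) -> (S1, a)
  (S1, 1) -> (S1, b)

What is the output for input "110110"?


Step-by-step:
  (S0, 1) -> (S1, a)
  (S1, 1) -> (S1, b)
  (S1, 0) -> (S1, a)
  (S1, 1) -> (S1, b)
  (S1, 1) -> (S1, b)
  (S1, 0) -> (S1, a)

"ababba"


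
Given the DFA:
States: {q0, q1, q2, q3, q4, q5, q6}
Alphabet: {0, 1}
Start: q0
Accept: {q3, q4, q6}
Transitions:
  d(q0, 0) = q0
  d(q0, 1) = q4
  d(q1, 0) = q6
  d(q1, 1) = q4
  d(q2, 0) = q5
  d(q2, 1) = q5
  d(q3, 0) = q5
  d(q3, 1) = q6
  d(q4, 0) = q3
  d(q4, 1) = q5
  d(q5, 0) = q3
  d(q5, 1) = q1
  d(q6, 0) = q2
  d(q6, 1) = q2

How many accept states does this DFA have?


Accept states listed: {q3, q4, q6}
Counting: q3(1) q4(2) q6(3)

3


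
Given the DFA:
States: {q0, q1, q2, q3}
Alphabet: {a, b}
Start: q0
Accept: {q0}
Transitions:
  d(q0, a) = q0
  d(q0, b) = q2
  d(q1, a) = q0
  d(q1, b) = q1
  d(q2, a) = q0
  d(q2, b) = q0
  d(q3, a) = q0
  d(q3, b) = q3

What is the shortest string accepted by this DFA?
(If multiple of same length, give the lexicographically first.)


BFS by string length (lex-first path to each state shown):
  len 0: q0<-""
Found accept state at length 0.

"" (empty string)


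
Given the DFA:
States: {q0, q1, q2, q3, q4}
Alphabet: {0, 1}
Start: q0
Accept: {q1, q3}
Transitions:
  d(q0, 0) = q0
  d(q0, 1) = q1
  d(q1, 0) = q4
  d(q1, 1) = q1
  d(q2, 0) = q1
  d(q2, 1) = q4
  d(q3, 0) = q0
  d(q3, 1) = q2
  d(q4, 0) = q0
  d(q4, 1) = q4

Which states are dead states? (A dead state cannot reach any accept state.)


Forward reachability from each state:
  q0 -> reaches accept state q1 (live)
  q1 -> reaches accept state q1 (live)
  q2 -> reaches accept state q1 (live)
  q3 -> reaches accept state q1 (live)
  q4 -> reaches accept state q1 (live)

None (all states can reach an accept state)


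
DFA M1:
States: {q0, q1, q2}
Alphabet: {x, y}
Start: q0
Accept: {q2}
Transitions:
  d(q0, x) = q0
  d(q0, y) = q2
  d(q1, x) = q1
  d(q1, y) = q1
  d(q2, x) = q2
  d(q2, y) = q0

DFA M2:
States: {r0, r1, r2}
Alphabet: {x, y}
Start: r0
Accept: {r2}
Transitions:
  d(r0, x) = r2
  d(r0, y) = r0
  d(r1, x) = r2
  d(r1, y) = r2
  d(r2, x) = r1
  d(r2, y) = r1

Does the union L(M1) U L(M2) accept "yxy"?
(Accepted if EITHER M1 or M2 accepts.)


M1: final=q0 accepted=False
M2: final=r1 accepted=False

No, union rejects (neither accepts)


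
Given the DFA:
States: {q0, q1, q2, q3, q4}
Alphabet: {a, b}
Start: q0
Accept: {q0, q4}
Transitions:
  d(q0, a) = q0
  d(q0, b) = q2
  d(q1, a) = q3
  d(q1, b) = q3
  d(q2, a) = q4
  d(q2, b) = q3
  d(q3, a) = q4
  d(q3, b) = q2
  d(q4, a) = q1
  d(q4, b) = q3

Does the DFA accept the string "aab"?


Trace: q0 -> q0 -> q0 -> q2
Final state: q2
Accept states: {q0, q4}

No, rejected (final state q2 is not an accept state)


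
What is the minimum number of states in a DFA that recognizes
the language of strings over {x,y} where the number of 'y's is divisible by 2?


States track (count of 'y') mod 2.
Need 2 states: one per remainder 0..1; accept = remainder 0.

2


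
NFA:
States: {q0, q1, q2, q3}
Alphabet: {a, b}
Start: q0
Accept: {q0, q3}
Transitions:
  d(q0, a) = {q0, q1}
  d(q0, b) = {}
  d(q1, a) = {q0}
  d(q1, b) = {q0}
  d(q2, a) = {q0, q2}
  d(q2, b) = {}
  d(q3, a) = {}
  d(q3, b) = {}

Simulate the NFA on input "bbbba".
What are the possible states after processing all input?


Start: {q0}
  --b--> {}
  --b--> {}
  --b--> {}
  --b--> {}
  --a--> {}

{} (empty set, no valid transitions)


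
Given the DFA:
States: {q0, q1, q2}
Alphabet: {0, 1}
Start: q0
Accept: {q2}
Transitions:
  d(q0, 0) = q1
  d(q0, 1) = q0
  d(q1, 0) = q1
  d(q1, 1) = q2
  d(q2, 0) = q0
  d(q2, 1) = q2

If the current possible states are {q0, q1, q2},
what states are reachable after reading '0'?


Apply transition on '0' from each current state:
  d(q0, 0) = q1
  d(q1, 0) = q1
  d(q2, 0) = q0

{q0, q1}


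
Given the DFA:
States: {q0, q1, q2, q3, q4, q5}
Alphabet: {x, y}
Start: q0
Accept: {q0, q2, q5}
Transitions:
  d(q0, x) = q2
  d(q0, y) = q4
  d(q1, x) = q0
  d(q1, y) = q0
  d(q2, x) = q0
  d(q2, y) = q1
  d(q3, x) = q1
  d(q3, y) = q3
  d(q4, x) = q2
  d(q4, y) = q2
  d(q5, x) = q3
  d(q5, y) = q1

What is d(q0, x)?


Looking up transition d(q0, x)

q2


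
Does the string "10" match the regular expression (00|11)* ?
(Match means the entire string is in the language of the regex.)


|string| = 2; first = '1'; last = '0'

No, "10" does not match (00|11)*


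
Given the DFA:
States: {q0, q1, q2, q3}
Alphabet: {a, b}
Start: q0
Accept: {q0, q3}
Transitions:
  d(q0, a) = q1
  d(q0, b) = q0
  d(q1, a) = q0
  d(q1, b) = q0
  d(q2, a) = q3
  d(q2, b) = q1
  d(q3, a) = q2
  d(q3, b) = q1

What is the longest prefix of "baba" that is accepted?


Run the DFA, marking each prefix where the state is accepting:
  "" -> q0 [accept]
  "b" -> q0 [accept]
  "ba" -> q1 [reject]
  "bab" -> q0 [accept]
  "baba" -> q1 [reject]

"bab"


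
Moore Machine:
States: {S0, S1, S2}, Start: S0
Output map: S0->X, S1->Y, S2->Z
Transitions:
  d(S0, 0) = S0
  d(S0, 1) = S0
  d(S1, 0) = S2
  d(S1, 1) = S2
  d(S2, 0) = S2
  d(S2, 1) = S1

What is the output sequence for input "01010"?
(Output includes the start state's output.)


Start: S0 (output X)
  --0--> S0 (output X)
  --1--> S0 (output X)
  --0--> S0 (output X)
  --1--> S0 (output X)
  --0--> S0 (output X)

"XXXXXX"


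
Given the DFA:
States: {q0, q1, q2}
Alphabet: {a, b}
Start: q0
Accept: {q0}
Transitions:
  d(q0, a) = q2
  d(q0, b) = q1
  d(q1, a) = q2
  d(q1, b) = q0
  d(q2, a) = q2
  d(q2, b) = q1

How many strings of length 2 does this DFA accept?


Enumerating all length-2 strings:
  "aa" -> q2 [reject]
  "ab" -> q1 [reject]
  "ba" -> q2 [reject]
  "bb" -> q0 [accept]

1 out of 4


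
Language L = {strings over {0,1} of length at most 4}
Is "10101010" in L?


length = 8

No, "10101010" is not in L


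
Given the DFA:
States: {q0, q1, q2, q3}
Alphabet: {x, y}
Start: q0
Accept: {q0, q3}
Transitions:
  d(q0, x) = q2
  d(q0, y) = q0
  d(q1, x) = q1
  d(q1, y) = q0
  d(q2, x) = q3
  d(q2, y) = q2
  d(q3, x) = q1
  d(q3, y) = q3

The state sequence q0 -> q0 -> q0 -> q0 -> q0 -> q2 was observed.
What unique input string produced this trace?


Trace back each transition to find the symbol:
  q0 --[y]--> q0
  q0 --[y]--> q0
  q0 --[y]--> q0
  q0 --[y]--> q0
  q0 --[x]--> q2

"yyyyx"


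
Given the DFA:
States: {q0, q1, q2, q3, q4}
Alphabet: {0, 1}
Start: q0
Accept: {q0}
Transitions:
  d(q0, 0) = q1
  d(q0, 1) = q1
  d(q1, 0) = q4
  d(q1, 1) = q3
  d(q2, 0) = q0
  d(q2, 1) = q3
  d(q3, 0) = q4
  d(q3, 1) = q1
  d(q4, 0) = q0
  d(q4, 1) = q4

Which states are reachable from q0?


BFS from q0:
  layer 0: {q0}
  layer 1: {q1}
  layer 2: {q3, q4}

{q0, q1, q3, q4}


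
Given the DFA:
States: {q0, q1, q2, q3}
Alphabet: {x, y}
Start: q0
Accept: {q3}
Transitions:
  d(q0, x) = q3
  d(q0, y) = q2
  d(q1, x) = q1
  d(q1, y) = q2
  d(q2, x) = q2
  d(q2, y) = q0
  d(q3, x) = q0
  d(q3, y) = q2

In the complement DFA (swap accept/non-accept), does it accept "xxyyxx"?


Trace: q0 -> q3 -> q0 -> q2 -> q0 -> q3 -> q0
Final: q0
Original accept: {q3}
Complement: q0 is not in original accept

Yes, complement accepts (original rejects)


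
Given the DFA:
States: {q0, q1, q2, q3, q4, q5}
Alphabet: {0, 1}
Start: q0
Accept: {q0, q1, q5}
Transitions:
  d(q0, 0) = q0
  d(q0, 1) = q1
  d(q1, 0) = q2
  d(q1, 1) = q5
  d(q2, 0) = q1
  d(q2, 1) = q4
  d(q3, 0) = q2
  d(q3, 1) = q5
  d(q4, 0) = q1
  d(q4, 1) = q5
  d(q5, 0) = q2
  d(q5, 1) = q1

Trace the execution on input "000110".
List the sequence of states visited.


Input: 000110
d(q0, 0) = q0
d(q0, 0) = q0
d(q0, 0) = q0
d(q0, 1) = q1
d(q1, 1) = q5
d(q5, 0) = q2


q0 -> q0 -> q0 -> q0 -> q1 -> q5 -> q2


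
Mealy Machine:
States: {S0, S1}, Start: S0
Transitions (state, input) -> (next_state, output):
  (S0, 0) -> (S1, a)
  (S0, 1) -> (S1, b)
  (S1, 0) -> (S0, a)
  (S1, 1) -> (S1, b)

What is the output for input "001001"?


Step-by-step:
  (S0, 0) -> (S1, a)
  (S1, 0) -> (S0, a)
  (S0, 1) -> (S1, b)
  (S1, 0) -> (S0, a)
  (S0, 0) -> (S1, a)
  (S1, 1) -> (S1, b)

"aabaab"


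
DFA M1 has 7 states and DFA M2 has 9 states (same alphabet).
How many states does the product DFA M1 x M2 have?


Product construction pairs every M1 state with every M2 state.
7 * 9 = 63

63


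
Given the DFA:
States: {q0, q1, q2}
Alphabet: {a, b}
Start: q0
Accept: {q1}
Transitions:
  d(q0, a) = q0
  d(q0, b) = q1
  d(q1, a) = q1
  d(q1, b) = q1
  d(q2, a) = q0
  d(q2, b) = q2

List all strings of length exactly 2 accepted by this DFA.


All strings of length 2: 4 total
Accepted: 3

"ab", "ba", "bb"


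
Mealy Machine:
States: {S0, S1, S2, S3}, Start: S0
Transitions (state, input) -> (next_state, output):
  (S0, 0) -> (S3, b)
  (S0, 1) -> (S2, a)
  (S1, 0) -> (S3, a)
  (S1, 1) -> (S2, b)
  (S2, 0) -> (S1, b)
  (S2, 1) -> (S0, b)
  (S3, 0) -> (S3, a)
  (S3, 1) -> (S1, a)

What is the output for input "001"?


Step-by-step:
  (S0, 0) -> (S3, b)
  (S3, 0) -> (S3, a)
  (S3, 1) -> (S1, a)

"baa"


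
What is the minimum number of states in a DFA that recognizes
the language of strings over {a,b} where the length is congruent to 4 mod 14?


States track (length) mod 14.
Need 14 states: one per remainder 0..13; accept = remainder 4.

14


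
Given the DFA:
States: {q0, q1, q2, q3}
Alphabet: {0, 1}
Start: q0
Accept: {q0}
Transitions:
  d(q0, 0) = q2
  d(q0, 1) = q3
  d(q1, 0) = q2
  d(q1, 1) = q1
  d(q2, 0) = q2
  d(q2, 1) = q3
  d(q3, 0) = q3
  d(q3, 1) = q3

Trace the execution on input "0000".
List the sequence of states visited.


Input: 0000
d(q0, 0) = q2
d(q2, 0) = q2
d(q2, 0) = q2
d(q2, 0) = q2


q0 -> q2 -> q2 -> q2 -> q2


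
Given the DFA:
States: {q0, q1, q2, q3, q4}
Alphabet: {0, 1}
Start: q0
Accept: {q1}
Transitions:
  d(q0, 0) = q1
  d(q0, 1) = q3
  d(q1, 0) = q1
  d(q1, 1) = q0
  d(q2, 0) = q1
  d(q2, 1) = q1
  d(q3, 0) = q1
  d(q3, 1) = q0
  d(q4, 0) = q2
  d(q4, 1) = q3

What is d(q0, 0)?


Looking up transition d(q0, 0)

q1


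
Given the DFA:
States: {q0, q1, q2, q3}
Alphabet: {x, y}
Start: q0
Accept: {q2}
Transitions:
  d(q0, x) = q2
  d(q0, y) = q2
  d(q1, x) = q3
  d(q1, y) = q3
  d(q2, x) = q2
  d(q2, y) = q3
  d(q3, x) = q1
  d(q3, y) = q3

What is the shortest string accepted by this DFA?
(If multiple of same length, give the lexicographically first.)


BFS by string length (lex-first path to each state shown):
  len 0: q0<-""
  len 1: q2<-"x"
Found accept state at length 1.

"x"


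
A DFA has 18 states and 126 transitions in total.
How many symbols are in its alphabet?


Each state has exactly one transition per symbol.
|alphabet| = transitions / states = 126 / 18 = 7

7


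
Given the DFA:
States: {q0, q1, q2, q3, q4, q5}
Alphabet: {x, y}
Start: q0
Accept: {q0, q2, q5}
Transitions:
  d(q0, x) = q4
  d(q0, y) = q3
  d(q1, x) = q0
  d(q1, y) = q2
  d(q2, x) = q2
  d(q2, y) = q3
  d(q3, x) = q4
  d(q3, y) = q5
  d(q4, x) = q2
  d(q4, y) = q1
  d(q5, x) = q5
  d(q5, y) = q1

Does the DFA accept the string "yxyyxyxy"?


Trace: q0 -> q3 -> q4 -> q1 -> q2 -> q2 -> q3 -> q4 -> q1
Final state: q1
Accept states: {q0, q2, q5}

No, rejected (final state q1 is not an accept state)


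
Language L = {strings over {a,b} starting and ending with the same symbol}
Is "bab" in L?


first = 'b', last = 'b'

Yes, "bab" is in L


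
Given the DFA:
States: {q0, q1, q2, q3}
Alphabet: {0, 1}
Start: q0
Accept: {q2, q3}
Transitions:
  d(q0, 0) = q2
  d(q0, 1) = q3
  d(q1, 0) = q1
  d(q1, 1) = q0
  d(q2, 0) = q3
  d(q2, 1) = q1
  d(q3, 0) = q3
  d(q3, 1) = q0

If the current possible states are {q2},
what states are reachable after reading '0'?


Apply transition on '0' from each current state:
  d(q2, 0) = q3

{q3}


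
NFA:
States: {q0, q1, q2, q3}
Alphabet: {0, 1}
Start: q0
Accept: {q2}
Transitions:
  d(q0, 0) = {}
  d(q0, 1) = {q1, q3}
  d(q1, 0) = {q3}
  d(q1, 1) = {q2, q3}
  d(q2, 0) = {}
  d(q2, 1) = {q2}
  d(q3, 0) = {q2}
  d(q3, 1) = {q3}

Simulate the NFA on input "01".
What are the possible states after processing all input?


Start: {q0}
  --0--> {}
  --1--> {}

{} (empty set, no valid transitions)


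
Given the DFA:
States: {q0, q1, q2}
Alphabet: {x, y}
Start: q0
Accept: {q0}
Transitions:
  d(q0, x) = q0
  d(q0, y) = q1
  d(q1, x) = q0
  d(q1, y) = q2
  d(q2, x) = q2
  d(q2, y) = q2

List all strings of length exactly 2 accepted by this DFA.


All strings of length 2: 4 total
Accepted: 2

"xx", "yx"


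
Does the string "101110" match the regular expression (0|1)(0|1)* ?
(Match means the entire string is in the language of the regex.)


|string| = 6; first = '1'; last = '0'

Yes, "101110" matches (0|1)(0|1)*


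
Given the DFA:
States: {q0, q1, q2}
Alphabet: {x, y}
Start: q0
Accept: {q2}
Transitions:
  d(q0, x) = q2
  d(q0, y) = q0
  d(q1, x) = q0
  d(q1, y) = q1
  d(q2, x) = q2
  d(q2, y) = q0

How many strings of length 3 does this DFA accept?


Enumerating all length-3 strings:
  "xxx" -> q2 [accept]
  "xxy" -> q0 [reject]
  "xyx" -> q2 [accept]
  "xyy" -> q0 [reject]
  "yxx" -> q2 [accept]
  "yxy" -> q0 [reject]
  "yyx" -> q2 [accept]
  "yyy" -> q0 [reject]

4 out of 8


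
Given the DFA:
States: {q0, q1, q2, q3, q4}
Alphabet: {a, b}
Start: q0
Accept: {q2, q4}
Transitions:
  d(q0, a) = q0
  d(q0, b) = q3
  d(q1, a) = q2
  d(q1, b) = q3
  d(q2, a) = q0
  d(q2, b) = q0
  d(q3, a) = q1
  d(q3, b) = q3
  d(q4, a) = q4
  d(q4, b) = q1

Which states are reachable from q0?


BFS from q0:
  layer 0: {q0}
  layer 1: {q3}
  layer 2: {q1}
  layer 3: {q2}

{q0, q1, q2, q3}


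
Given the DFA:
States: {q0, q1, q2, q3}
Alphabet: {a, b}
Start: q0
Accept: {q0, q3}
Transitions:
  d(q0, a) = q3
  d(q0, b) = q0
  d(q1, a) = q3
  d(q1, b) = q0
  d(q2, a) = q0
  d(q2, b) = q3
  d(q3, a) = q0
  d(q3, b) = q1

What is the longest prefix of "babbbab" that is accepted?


Run the DFA, marking each prefix where the state is accepting:
  "" -> q0 [accept]
  "b" -> q0 [accept]
  "ba" -> q3 [accept]
  "bab" -> q1 [reject]
  "babb" -> q0 [accept]
  "babbb" -> q0 [accept]
  "babbba" -> q3 [accept]
  "babbbab" -> q1 [reject]

"babbba"


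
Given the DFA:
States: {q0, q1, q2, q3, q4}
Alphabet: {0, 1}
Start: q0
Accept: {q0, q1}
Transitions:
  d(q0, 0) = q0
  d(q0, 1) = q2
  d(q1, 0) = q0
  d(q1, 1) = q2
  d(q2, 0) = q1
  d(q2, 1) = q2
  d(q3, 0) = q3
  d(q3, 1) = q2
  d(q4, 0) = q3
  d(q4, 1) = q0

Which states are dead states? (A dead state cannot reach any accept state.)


Forward reachability from each state:
  q0 -> reaches accept state q0 (live)
  q1 -> reaches accept state q0 (live)
  q2 -> reaches accept state q0 (live)
  q3 -> reaches accept state q0 (live)
  q4 -> reaches accept state q0 (live)

None (all states can reach an accept state)


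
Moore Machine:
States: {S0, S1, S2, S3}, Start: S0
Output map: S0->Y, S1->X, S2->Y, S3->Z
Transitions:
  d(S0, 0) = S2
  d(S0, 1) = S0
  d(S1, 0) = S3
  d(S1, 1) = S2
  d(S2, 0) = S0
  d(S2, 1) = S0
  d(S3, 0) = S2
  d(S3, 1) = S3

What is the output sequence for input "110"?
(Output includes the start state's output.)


Start: S0 (output Y)
  --1--> S0 (output Y)
  --1--> S0 (output Y)
  --0--> S2 (output Y)

"YYYY"


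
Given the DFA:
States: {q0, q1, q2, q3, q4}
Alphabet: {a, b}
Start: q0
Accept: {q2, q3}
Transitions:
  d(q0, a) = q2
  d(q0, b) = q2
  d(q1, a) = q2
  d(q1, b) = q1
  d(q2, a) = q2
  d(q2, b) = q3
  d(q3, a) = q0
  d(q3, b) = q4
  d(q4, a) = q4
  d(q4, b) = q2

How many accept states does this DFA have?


Accept states listed: {q2, q3}
Counting: q2(1) q3(2)

2


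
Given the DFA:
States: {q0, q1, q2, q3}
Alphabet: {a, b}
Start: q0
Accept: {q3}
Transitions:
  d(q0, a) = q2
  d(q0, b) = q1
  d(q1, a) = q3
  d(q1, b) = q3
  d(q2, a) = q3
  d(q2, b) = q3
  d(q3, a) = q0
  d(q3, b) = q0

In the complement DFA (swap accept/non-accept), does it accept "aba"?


Trace: q0 -> q2 -> q3 -> q0
Final: q0
Original accept: {q3}
Complement: q0 is not in original accept

Yes, complement accepts (original rejects)


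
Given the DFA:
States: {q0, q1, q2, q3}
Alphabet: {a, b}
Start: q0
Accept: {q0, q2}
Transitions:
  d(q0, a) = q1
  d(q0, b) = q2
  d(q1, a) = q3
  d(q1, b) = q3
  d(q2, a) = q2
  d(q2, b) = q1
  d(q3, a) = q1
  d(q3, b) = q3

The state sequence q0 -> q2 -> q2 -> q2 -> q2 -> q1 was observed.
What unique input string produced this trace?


Trace back each transition to find the symbol:
  q0 --[b]--> q2
  q2 --[a]--> q2
  q2 --[a]--> q2
  q2 --[a]--> q2
  q2 --[b]--> q1

"baaab"


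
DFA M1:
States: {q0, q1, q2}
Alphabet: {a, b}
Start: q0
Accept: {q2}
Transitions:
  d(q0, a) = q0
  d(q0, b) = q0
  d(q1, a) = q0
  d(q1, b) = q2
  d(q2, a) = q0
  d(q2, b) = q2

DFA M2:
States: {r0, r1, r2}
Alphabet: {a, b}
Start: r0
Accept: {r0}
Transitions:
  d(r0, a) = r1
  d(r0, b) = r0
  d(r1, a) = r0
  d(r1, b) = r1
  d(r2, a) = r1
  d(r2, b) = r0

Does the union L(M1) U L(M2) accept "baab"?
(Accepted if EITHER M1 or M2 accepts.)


M1: final=q0 accepted=False
M2: final=r0 accepted=True

Yes, union accepts


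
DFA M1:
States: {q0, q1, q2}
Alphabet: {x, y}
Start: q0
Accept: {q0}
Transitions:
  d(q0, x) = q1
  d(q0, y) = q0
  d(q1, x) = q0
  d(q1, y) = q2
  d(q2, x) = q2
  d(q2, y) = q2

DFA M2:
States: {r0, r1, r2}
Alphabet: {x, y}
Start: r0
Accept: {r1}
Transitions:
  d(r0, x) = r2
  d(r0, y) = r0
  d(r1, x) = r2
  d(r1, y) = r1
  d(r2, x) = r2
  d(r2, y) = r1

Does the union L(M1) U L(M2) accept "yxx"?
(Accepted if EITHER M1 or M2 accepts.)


M1: final=q0 accepted=True
M2: final=r2 accepted=False

Yes, union accepts


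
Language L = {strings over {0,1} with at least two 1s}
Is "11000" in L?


count('1') = 2

Yes, "11000" is in L


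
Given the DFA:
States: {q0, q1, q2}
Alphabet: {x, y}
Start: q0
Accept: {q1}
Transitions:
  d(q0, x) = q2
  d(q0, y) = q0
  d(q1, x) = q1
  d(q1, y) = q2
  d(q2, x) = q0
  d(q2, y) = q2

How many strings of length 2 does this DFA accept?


Enumerating all length-2 strings:
  "xx" -> q0 [reject]
  "xy" -> q2 [reject]
  "yx" -> q2 [reject]
  "yy" -> q0 [reject]

0 out of 4


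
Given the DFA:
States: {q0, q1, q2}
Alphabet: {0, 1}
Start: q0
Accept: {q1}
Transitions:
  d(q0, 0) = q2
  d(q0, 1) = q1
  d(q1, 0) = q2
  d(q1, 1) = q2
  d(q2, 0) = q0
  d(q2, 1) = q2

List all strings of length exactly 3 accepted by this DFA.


All strings of length 3: 8 total
Accepted: 1

"001"


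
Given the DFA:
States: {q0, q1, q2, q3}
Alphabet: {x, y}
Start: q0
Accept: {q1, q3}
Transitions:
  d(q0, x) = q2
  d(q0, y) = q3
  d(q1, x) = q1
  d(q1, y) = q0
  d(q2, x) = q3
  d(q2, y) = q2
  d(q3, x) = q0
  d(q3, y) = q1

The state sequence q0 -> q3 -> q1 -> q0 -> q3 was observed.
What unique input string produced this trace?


Trace back each transition to find the symbol:
  q0 --[y]--> q3
  q3 --[y]--> q1
  q1 --[y]--> q0
  q0 --[y]--> q3

"yyyy"


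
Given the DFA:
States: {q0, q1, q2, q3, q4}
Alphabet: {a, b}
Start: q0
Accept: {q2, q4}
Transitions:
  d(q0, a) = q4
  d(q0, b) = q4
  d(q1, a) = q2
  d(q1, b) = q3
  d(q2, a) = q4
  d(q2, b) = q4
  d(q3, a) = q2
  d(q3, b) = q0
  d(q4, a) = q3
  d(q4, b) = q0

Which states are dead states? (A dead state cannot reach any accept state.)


Forward reachability from each state:
  q0 -> reaches accept state q2 (live)
  q1 -> reaches accept state q2 (live)
  q2 -> reaches accept state q2 (live)
  q3 -> reaches accept state q2 (live)
  q4 -> reaches accept state q2 (live)

None (all states can reach an accept state)


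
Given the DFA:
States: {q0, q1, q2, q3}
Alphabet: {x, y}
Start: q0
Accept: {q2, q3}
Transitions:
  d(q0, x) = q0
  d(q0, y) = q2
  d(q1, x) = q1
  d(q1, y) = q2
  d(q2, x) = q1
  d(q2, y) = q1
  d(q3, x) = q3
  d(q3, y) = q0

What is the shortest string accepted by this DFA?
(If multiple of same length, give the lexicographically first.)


BFS by string length (lex-first path to each state shown):
  len 0: q0<-""
  len 1: q0<-"x", q2<-"y"
Found accept state at length 1.

"y"


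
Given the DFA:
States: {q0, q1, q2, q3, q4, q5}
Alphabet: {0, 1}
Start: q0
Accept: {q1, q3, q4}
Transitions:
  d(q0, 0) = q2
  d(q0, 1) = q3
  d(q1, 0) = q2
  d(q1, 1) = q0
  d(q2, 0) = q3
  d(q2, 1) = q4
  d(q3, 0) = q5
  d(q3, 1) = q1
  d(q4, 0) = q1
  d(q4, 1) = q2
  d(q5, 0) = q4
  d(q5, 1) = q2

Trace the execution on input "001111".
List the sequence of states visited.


Input: 001111
d(q0, 0) = q2
d(q2, 0) = q3
d(q3, 1) = q1
d(q1, 1) = q0
d(q0, 1) = q3
d(q3, 1) = q1


q0 -> q2 -> q3 -> q1 -> q0 -> q3 -> q1


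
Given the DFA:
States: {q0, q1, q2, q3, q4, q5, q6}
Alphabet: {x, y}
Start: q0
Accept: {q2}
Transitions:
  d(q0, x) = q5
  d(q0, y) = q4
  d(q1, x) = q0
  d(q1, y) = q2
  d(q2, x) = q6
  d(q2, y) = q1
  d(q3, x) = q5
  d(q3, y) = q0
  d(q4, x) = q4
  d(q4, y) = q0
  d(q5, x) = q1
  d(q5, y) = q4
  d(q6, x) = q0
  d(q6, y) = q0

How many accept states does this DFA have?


Accept states listed: {q2}
Counting: q2(1)

1


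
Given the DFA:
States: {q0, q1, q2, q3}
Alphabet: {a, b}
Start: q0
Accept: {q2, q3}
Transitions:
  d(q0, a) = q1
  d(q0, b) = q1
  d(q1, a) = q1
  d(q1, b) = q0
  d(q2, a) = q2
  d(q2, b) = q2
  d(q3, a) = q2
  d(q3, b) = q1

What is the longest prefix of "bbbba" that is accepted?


Run the DFA, marking each prefix where the state is accepting:
  "" -> q0 [reject]
  "b" -> q1 [reject]
  "bb" -> q0 [reject]
  "bbb" -> q1 [reject]
  "bbbb" -> q0 [reject]
  "bbbba" -> q1 [reject]

No prefix is accepted


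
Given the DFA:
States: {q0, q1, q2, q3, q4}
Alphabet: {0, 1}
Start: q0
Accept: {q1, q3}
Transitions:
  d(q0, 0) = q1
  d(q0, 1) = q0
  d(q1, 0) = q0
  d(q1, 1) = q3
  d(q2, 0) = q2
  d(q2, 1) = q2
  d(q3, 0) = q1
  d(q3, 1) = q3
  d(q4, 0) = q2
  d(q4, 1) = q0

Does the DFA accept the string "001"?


Trace: q0 -> q1 -> q0 -> q0
Final state: q0
Accept states: {q1, q3}

No, rejected (final state q0 is not an accept state)


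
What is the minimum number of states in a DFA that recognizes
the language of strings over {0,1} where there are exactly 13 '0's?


States: count = 0, 1, ..., 13 (that's 14 states), plus a dead state for count > 13.
Total: 14 + 1 = 15. Accept = count-13 state.

15


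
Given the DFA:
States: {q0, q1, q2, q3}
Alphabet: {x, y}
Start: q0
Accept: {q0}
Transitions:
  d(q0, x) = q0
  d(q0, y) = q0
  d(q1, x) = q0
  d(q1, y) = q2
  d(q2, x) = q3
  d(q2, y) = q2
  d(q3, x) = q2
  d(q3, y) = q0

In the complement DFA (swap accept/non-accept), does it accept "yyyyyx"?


Trace: q0 -> q0 -> q0 -> q0 -> q0 -> q0 -> q0
Final: q0
Original accept: {q0}
Complement: q0 is in original accept

No, complement rejects (original accepts)


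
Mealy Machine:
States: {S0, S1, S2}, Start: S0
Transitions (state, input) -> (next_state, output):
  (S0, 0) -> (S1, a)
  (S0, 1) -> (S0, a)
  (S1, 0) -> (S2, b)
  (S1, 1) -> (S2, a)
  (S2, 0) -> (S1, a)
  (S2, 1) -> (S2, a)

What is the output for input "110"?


Step-by-step:
  (S0, 1) -> (S0, a)
  (S0, 1) -> (S0, a)
  (S0, 0) -> (S1, a)

"aaa"


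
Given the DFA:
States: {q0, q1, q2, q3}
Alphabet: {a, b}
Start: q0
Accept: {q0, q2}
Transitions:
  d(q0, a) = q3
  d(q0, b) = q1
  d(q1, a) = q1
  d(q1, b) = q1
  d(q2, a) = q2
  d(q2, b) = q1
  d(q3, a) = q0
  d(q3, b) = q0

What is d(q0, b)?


Looking up transition d(q0, b)

q1


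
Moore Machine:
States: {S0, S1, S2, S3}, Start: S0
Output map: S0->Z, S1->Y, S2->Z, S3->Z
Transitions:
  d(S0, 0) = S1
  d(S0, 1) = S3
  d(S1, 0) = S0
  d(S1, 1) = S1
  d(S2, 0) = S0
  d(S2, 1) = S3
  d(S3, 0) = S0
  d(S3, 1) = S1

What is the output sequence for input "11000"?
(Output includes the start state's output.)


Start: S0 (output Z)
  --1--> S3 (output Z)
  --1--> S1 (output Y)
  --0--> S0 (output Z)
  --0--> S1 (output Y)
  --0--> S0 (output Z)

"ZZYZYZ"


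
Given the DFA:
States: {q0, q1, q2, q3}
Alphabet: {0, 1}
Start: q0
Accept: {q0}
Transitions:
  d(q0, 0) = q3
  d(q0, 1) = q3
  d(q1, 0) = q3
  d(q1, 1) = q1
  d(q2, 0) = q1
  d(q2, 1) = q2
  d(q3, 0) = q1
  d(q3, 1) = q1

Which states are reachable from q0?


BFS from q0:
  layer 0: {q0}
  layer 1: {q3}
  layer 2: {q1}

{q0, q1, q3}


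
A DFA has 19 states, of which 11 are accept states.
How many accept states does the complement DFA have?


Complement swaps accept and non-accept states.
19 - 11 = 8

8


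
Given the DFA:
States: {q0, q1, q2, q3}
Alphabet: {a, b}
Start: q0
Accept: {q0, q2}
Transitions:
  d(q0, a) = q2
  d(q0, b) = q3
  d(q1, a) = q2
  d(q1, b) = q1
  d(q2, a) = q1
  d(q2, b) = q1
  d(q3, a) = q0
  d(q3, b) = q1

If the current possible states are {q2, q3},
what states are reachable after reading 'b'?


Apply transition on 'b' from each current state:
  d(q2, b) = q1
  d(q3, b) = q1

{q1}


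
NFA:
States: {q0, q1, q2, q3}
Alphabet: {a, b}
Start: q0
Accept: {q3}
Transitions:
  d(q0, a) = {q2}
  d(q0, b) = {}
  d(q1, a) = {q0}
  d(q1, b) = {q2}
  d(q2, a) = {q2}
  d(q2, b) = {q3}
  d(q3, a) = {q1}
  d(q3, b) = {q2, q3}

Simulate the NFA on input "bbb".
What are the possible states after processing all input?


Start: {q0}
  --b--> {}
  --b--> {}
  --b--> {}

{} (empty set, no valid transitions)


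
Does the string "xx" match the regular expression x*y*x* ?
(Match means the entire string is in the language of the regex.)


|string| = 2; first = 'x'; last = 'x'

Yes, "xx" matches x*y*x*


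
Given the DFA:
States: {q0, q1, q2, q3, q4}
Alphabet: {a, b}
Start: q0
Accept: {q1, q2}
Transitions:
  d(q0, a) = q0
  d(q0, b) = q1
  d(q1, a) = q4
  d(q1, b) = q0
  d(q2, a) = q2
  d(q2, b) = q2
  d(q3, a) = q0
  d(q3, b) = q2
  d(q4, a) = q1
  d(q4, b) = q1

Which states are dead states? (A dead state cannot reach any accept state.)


Forward reachability from each state:
  q0 -> reaches accept state q1 (live)
  q1 -> reaches accept state q1 (live)
  q2 -> reaches accept state q2 (live)
  q3 -> reaches accept state q1 (live)
  q4 -> reaches accept state q1 (live)

None (all states can reach an accept state)


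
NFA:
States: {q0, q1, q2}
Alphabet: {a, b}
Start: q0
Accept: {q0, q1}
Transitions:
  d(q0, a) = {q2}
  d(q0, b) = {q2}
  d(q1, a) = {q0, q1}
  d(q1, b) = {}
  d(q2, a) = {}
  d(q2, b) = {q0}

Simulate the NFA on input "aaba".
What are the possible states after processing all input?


Start: {q0}
  --a--> {q2}
  --a--> {}
  --b--> {}
  --a--> {}

{} (empty set, no valid transitions)


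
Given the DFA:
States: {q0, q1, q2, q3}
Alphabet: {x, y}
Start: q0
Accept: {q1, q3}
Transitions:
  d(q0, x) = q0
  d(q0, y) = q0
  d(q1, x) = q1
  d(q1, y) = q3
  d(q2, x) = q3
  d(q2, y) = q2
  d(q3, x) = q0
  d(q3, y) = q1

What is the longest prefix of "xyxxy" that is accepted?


Run the DFA, marking each prefix where the state is accepting:
  "" -> q0 [reject]
  "x" -> q0 [reject]
  "xy" -> q0 [reject]
  "xyx" -> q0 [reject]
  "xyxx" -> q0 [reject]
  "xyxxy" -> q0 [reject]

No prefix is accepted


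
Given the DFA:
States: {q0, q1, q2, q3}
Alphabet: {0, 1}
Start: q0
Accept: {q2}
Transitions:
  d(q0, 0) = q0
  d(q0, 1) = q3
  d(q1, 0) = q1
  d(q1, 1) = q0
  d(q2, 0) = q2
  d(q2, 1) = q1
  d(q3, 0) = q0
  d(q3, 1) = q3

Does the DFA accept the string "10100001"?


Trace: q0 -> q3 -> q0 -> q3 -> q0 -> q0 -> q0 -> q0 -> q3
Final state: q3
Accept states: {q2}

No, rejected (final state q3 is not an accept state)


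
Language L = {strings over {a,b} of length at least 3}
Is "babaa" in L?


length = 5

Yes, "babaa" is in L


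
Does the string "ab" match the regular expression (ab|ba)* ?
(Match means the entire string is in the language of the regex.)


|string| = 2; first = 'a'; last = 'b'

Yes, "ab" matches (ab|ba)*


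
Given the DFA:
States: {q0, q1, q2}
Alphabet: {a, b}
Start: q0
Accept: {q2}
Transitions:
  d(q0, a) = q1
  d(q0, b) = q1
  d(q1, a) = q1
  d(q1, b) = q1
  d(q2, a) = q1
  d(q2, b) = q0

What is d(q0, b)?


Looking up transition d(q0, b)

q1


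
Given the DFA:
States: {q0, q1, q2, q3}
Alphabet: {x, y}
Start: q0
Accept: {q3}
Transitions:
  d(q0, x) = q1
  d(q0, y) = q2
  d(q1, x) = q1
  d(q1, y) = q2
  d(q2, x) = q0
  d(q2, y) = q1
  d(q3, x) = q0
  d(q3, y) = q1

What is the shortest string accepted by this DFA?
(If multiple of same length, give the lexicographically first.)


BFS by string length (lex-first path to each state shown):
  len 0: q0<-""
  len 1: q1<-"x", q2<-"y"
  len 2: q0<-"yx", q1<-"xx", q2<-"xy"
  len 3: q0<-"xyx", q1<-"xxx", q2<-"xxy"
  len 4: q0<-"xxyx", q1<-"xxxx", q2<-"xxxy"
  len 5: q0<-"xxxyx", q1<-"xxxxx", q2<-"xxxxy"
  len 6: q0<-"xxxxyx", q1<-"xxxxxx", q2<-"xxxxxy"
  len 7: q0<-"xxxxxyx", q1<-"xxxxxxx", q2<-"xxxxxxy"
  len 8: q0<-"xxxxxxyx", q1<-"xxxxxxxx", q2<-"xxxxxxxy"

No string accepted (empty language)


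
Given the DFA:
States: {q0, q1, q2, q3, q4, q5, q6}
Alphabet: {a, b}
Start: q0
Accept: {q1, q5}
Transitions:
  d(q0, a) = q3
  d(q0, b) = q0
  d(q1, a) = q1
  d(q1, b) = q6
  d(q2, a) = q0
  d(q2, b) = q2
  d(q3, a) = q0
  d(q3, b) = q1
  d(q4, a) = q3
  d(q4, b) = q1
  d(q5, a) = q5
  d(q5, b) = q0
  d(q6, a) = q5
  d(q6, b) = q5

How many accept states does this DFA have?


Accept states listed: {q1, q5}
Counting: q1(1) q5(2)

2


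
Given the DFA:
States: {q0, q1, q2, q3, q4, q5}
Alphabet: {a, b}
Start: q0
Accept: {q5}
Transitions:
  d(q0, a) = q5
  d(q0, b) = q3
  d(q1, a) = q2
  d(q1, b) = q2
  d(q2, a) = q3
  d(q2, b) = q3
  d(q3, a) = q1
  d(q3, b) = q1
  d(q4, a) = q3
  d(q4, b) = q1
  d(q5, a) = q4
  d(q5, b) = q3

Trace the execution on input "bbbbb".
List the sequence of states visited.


Input: bbbbb
d(q0, b) = q3
d(q3, b) = q1
d(q1, b) = q2
d(q2, b) = q3
d(q3, b) = q1


q0 -> q3 -> q1 -> q2 -> q3 -> q1


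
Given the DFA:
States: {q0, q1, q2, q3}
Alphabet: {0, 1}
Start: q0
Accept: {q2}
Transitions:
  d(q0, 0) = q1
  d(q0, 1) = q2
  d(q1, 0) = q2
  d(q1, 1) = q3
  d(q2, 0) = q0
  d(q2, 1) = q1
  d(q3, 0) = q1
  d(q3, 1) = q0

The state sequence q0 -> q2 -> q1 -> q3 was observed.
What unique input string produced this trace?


Trace back each transition to find the symbol:
  q0 --[1]--> q2
  q2 --[1]--> q1
  q1 --[1]--> q3

"111"


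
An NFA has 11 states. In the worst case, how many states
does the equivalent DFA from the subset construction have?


Subset construction: one DFA state per subset of NFA states.
2^11 = 2048

2048


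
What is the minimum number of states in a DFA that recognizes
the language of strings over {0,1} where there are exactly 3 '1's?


States: count = 0, 1, ..., 3 (that's 4 states), plus a dead state for count > 3.
Total: 4 + 1 = 5. Accept = count-3 state.

5


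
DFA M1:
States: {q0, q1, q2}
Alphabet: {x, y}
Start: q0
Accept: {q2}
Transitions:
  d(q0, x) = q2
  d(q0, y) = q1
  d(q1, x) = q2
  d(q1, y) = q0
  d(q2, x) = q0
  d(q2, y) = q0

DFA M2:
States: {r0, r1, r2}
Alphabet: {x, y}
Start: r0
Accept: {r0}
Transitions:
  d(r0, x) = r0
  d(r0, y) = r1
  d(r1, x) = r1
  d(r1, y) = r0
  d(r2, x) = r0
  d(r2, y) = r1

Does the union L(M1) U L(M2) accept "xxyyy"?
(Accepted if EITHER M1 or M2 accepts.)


M1: final=q1 accepted=False
M2: final=r1 accepted=False

No, union rejects (neither accepts)


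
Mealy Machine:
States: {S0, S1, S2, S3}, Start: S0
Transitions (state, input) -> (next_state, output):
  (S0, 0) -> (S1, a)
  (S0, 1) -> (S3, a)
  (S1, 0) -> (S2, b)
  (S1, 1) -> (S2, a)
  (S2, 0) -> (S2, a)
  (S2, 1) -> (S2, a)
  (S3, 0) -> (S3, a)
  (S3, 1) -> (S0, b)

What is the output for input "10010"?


Step-by-step:
  (S0, 1) -> (S3, a)
  (S3, 0) -> (S3, a)
  (S3, 0) -> (S3, a)
  (S3, 1) -> (S0, b)
  (S0, 0) -> (S1, a)

"aaaba"


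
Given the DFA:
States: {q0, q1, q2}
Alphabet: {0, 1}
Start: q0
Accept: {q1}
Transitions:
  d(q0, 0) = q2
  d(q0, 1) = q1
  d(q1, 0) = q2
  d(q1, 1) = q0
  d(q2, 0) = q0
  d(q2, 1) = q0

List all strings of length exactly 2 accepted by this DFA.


All strings of length 2: 4 total
Accepted: 0

None


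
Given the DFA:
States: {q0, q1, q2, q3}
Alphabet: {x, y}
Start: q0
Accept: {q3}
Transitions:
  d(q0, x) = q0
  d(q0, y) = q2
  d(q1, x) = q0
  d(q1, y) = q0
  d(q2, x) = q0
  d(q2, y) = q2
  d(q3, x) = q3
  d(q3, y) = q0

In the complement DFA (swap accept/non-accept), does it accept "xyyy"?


Trace: q0 -> q0 -> q2 -> q2 -> q2
Final: q2
Original accept: {q3}
Complement: q2 is not in original accept

Yes, complement accepts (original rejects)


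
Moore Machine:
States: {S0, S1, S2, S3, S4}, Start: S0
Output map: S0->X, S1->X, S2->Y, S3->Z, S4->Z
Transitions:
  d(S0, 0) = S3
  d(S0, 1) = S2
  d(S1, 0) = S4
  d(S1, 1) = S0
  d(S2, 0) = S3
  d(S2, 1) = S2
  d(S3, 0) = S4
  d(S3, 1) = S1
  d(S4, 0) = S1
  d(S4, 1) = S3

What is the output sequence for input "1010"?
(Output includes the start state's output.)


Start: S0 (output X)
  --1--> S2 (output Y)
  --0--> S3 (output Z)
  --1--> S1 (output X)
  --0--> S4 (output Z)

"XYZXZ"


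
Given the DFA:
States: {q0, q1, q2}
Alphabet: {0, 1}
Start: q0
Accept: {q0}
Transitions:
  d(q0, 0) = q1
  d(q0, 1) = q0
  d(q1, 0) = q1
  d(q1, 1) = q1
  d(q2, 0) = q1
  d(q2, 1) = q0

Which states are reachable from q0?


BFS from q0:
  layer 0: {q0}
  layer 1: {q1}

{q0, q1}


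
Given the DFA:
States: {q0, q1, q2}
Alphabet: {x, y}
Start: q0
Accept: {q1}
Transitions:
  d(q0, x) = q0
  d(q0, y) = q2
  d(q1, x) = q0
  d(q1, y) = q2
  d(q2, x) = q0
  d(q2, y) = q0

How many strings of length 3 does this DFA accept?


Enumerating all length-3 strings:
  "xxx" -> q0 [reject]
  "xxy" -> q2 [reject]
  "xyx" -> q0 [reject]
  "xyy" -> q0 [reject]
  "yxx" -> q0 [reject]
  "yxy" -> q2 [reject]
  "yyx" -> q0 [reject]
  "yyy" -> q2 [reject]

0 out of 8


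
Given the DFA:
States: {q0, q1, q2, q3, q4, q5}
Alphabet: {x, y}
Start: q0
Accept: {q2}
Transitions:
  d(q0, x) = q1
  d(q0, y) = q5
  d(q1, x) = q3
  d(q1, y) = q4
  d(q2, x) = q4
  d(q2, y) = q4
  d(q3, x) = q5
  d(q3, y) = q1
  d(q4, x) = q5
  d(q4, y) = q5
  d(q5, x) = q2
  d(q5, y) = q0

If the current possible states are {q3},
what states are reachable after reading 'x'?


Apply transition on 'x' from each current state:
  d(q3, x) = q5

{q5}


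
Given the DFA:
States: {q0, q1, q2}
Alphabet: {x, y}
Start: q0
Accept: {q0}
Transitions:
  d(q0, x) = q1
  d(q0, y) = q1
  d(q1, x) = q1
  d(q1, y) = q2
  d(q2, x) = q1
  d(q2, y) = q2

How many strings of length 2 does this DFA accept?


Enumerating all length-2 strings:
  "xx" -> q1 [reject]
  "xy" -> q2 [reject]
  "yx" -> q1 [reject]
  "yy" -> q2 [reject]

0 out of 4


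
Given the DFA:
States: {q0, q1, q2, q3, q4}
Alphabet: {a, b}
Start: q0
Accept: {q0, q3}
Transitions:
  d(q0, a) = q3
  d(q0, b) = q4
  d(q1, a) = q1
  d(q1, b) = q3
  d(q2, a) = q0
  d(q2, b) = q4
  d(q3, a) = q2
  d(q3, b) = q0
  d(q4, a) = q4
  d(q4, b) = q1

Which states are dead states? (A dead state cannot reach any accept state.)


Forward reachability from each state:
  q0 -> reaches accept state q0 (live)
  q1 -> reaches accept state q0 (live)
  q2 -> reaches accept state q0 (live)
  q3 -> reaches accept state q0 (live)
  q4 -> reaches accept state q0 (live)

None (all states can reach an accept state)


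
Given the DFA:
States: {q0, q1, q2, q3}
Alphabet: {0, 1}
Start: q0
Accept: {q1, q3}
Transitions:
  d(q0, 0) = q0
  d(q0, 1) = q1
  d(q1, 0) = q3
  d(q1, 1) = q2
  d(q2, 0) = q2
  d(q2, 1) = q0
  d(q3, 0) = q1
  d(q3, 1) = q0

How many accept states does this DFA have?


Accept states listed: {q1, q3}
Counting: q1(1) q3(2)

2


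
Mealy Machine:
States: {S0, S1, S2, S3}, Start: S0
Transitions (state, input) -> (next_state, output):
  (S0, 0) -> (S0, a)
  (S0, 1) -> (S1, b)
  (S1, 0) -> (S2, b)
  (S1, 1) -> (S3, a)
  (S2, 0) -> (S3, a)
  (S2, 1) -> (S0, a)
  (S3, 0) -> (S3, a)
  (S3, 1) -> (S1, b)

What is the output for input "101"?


Step-by-step:
  (S0, 1) -> (S1, b)
  (S1, 0) -> (S2, b)
  (S2, 1) -> (S0, a)

"bba"


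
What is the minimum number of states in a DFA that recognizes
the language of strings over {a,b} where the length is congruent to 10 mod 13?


States track (length) mod 13.
Need 13 states: one per remainder 0..12; accept = remainder 10.

13


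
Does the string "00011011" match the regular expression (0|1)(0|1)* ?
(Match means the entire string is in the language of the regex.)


|string| = 8; first = '0'; last = '1'

Yes, "00011011" matches (0|1)(0|1)*


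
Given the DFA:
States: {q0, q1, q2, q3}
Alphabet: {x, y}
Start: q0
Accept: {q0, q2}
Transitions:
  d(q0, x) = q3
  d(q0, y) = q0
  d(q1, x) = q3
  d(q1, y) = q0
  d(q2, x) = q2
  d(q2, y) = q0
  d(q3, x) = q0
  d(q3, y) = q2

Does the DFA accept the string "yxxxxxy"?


Trace: q0 -> q0 -> q3 -> q0 -> q3 -> q0 -> q3 -> q2
Final state: q2
Accept states: {q0, q2}

Yes, accepted (final state q2 is an accept state)


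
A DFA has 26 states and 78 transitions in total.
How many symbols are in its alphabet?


Each state has exactly one transition per symbol.
|alphabet| = transitions / states = 78 / 26 = 3

3


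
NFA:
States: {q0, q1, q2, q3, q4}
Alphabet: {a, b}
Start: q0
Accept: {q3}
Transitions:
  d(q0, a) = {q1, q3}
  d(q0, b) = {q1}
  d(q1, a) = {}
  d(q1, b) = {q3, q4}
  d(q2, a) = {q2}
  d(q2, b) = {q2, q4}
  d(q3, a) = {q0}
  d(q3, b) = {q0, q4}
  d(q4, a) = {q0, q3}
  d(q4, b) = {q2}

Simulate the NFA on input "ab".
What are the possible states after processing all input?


Start: {q0}
  --a--> {q1, q3}
  --b--> {q0, q3, q4}

{q0, q3, q4}


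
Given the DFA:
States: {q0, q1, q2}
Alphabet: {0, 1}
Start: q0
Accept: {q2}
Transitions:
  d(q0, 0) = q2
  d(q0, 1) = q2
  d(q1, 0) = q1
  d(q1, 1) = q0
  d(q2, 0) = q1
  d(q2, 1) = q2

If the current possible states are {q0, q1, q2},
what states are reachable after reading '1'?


Apply transition on '1' from each current state:
  d(q0, 1) = q2
  d(q1, 1) = q0
  d(q2, 1) = q2

{q0, q2}


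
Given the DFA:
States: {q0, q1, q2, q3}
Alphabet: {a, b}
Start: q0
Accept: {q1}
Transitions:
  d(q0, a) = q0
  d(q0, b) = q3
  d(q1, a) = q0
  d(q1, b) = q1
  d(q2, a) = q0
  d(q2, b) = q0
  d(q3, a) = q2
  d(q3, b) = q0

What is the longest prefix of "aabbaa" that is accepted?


Run the DFA, marking each prefix where the state is accepting:
  "" -> q0 [reject]
  "a" -> q0 [reject]
  "aa" -> q0 [reject]
  "aab" -> q3 [reject]
  "aabb" -> q0 [reject]
  "aabba" -> q0 [reject]
  "aabbaa" -> q0 [reject]

No prefix is accepted


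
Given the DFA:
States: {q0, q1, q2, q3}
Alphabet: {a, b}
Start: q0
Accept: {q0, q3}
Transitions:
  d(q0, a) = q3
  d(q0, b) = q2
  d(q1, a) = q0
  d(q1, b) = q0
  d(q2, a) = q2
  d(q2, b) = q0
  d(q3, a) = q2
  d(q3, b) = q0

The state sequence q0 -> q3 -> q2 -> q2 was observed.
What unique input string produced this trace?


Trace back each transition to find the symbol:
  q0 --[a]--> q3
  q3 --[a]--> q2
  q2 --[a]--> q2

"aaa"


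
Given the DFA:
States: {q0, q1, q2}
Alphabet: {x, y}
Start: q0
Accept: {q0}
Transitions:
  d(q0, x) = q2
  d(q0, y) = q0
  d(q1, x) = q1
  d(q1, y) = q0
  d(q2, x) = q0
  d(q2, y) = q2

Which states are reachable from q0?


BFS from q0:
  layer 0: {q0}
  layer 1: {q2}

{q0, q2}
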